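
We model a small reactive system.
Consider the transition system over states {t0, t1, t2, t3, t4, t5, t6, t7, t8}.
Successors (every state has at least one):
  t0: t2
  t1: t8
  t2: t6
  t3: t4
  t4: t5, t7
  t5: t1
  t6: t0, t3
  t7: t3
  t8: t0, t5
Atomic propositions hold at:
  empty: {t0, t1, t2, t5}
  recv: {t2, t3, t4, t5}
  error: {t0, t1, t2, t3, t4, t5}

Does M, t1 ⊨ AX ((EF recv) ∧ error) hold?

EF recv: least fixpoint, start Z0 = {t2, t3, t4, t5}, add states with some successor in Z. Z1 = {t0, t2, t3, t4, t5, t6, t7, t8}; Z2 = {t0, t1, t2, t3, t4, t5, t6, t7, t8}; fixed.
Sat(EF recv) = {t0, t1, t2, t3, t4, t5, t6, t7, t8}
Sat((EF recv) ∧ error) = {t0, t1, t2, t3, t4, t5}
Sat(AX ((EF recv) ∧ error)) = {s : every successor in {t0, t1, t2, t3, t4, t5}} = {t0, t3, t5, t6, t7, t8}
t1 ∉ Sat(AX ((EF recv) ∧ error)) = {t0, t3, t5, t6, t7, t8}, so the formula does not hold at t1.

No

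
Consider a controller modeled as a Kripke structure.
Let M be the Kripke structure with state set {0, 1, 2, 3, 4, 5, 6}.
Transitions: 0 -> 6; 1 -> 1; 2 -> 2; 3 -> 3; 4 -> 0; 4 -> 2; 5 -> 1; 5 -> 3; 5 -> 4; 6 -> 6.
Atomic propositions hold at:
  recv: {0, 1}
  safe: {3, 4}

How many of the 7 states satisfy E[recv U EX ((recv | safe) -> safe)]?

Sat(recv | safe) = {0, 1, 3, 4}
Sat((recv | safe) -> safe) = {2, 3, 4, 5, 6}
Sat(EX ((recv | safe) -> safe)) = {s : some successor in {2, 3, 4, 5, 6}} = {0, 2, 3, 4, 5, 6}
E[recv U EX ((recv | safe) -> safe)]: least fixpoint, start Z0 = Sat(EX ((recv | safe) -> safe)) = {0, 2, 3, 4, 5, 6}, add states in Sat(recv) with some successor in Z. Already a fixed point.
Sat(E[recv U EX ((recv | safe) -> safe)]) = {0, 2, 3, 4, 5, 6}
|Sat(E[recv U EX ((recv | safe) -> safe)])| = |{0, 2, 3, 4, 5, 6}| = 6.

6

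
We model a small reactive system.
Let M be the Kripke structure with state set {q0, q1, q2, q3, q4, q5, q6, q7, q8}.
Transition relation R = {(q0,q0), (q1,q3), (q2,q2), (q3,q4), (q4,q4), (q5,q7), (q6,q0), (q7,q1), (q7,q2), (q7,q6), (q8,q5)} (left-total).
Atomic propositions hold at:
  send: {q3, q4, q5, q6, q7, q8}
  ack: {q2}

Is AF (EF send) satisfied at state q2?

EF send: least fixpoint, start Z0 = {q3, q4, q5, q6, q7, q8}, add states with some successor in Z. Z1 = {q1, q3, q4, q5, q6, q7, q8}; fixed.
Sat(EF send) = {q1, q3, q4, q5, q6, q7, q8}
AF (EF send): least fixpoint, start Z0 = {q1, q3, q4, q5, q6, q7, q8}, add states with every successor in Z. Already a fixed point.
Sat(AF (EF send)) = {q1, q3, q4, q5, q6, q7, q8}
q2 ∉ Sat(AF (EF send)) = {q1, q3, q4, q5, q6, q7, q8}, so the formula does not hold at q2.

No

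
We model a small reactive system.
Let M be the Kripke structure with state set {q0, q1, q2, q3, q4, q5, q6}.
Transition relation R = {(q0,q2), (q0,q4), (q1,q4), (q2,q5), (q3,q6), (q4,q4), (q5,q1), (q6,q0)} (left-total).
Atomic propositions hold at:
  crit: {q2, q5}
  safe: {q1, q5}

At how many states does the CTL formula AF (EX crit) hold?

4

Sat(EX crit) = {s : some successor in {q2, q5}} = {q0, q2}
AF (EX crit): least fixpoint, start Z0 = {q0, q2}, add states with every successor in Z. Z1 = {q0, q2, q6}; Z2 = {q0, q2, q3, q6}; fixed.
Sat(AF (EX crit)) = {q0, q2, q3, q6}
|Sat(AF (EX crit))| = |{q0, q2, q3, q6}| = 4.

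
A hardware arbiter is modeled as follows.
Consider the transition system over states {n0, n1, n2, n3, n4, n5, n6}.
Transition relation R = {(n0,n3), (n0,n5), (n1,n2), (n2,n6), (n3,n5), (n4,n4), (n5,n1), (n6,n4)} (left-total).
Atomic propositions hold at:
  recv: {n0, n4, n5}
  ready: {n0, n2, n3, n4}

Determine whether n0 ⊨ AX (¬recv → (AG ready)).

No

Sat(¬recv) = {n1, n2, n3, n6}
AG ready: greatest fixpoint, start Z0 = {n0, n2, n3, n4}, keep only states in Sat with every successor in Z. Z1 = {n4}; fixed.
Sat(AG ready) = {n4}
Sat(¬recv → (AG ready)) = {n0, n4, n5}
Sat(AX (¬recv → (AG ready))) = {s : every successor in {n0, n4, n5}} = {n3, n4, n6}
n0 ∉ Sat(AX (¬recv → (AG ready))) = {n3, n4, n6}, so the formula does not hold at n0.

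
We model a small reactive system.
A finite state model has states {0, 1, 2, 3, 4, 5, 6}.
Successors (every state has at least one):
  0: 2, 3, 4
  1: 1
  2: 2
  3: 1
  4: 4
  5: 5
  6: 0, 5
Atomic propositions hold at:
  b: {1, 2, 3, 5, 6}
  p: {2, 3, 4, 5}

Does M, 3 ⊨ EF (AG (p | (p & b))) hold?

No

Sat(p & b) = {2, 3, 5}
Sat(p | (p & b)) = {2, 3, 4, 5}
AG (p | (p & b)): greatest fixpoint, start Z0 = {2, 3, 4, 5}, keep only states in Sat with every successor in Z. Z1 = {2, 4, 5}; fixed.
Sat(AG (p | (p & b))) = {2, 4, 5}
EF (AG (p | (p & b))): least fixpoint, start Z0 = {2, 4, 5}, add states with some successor in Z. Z1 = {0, 2, 4, 5, 6}; fixed.
Sat(EF (AG (p | (p & b)))) = {0, 2, 4, 5, 6}
3 ∉ Sat(EF (AG (p | (p & b)))) = {0, 2, 4, 5, 6}, so the formula does not hold at 3.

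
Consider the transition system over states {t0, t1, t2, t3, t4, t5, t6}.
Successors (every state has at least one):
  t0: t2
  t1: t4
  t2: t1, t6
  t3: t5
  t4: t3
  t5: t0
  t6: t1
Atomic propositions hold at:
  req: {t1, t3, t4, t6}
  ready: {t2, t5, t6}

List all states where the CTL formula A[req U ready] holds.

A[req U ready]: least fixpoint, start Z0 = Sat(ready) = {t2, t5, t6}, add states in Sat(req) with every successor in Z. Z1 = {t2, t3, t5, t6}; Z2 = {t2, t3, t4, t5, t6}; Z3 = {t1, t2, t3, t4, t5, t6}; fixed.
Sat(A[req U ready]) = {t1, t2, t3, t4, t5, t6}

{t1, t2, t3, t4, t5, t6}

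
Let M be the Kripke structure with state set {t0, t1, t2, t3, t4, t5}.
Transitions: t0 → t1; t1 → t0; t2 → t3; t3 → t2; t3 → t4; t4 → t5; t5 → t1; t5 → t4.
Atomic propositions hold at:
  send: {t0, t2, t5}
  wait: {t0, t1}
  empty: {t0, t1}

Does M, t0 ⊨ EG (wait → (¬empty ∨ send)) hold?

Sat(¬empty) = {t2, t3, t4, t5}
Sat(¬empty ∨ send) = {t0, t2, t3, t4, t5}
Sat(wait → (¬empty ∨ send)) = {t0, t2, t3, t4, t5}
EG (wait → (¬empty ∨ send)): greatest fixpoint, start Z0 = {t0, t2, t3, t4, t5}, keep only states in Sat with some successor in Z. Z1 = {t2, t3, t4, t5}; fixed.
Sat(EG (wait → (¬empty ∨ send))) = {t2, t3, t4, t5}
t0 ∉ Sat(EG (wait → (¬empty ∨ send))) = {t2, t3, t4, t5}, so the formula does not hold at t0.

No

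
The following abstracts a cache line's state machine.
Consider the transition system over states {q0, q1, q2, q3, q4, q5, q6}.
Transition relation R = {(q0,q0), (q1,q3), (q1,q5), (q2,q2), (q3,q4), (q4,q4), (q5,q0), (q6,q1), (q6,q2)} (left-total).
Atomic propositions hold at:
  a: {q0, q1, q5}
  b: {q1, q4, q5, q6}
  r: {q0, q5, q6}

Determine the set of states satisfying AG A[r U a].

{q0, q5}

A[r U a]: least fixpoint, start Z0 = Sat(a) = {q0, q1, q5}, add states in Sat(r) with every successor in Z. Already a fixed point.
Sat(A[r U a]) = {q0, q1, q5}
AG A[r U a]: greatest fixpoint, start Z0 = {q0, q1, q5}, keep only states in Sat with every successor in Z. Z1 = {q0, q5}; fixed.
Sat(AG A[r U a]) = {q0, q5}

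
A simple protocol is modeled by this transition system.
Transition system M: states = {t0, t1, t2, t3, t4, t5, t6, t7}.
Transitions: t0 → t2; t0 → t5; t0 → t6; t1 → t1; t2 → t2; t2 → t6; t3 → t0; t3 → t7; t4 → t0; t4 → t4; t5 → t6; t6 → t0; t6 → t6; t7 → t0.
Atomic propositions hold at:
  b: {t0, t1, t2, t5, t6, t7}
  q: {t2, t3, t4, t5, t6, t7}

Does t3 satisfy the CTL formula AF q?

Yes

AF q: least fixpoint, start Z0 = {t2, t3, t4, t5, t6, t7}, add states with every successor in Z. Z1 = {t0, t2, t3, t4, t5, t6, t7}; fixed.
Sat(AF q) = {t0, t2, t3, t4, t5, t6, t7}
t3 ∈ Sat(AF q) = {t0, t2, t3, t4, t5, t6, t7}, so the formula holds at t3.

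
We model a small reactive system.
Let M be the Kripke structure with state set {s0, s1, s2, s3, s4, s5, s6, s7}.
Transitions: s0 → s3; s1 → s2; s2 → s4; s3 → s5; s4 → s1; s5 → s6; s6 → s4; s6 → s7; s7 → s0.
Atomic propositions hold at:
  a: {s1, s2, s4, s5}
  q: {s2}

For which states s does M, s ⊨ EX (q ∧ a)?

Sat(q ∧ a) = {s2}
Sat(EX (q ∧ a)) = {s : some successor in {s2}} = {s1}

{s1}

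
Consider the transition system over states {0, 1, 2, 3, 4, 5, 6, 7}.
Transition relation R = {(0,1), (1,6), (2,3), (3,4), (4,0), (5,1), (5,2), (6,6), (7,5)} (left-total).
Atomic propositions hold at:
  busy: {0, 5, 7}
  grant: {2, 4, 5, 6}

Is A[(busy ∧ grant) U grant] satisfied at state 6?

Yes

Sat(busy ∧ grant) = {5}
A[(busy ∧ grant) U grant]: least fixpoint, start Z0 = Sat(grant) = {2, 4, 5, 6}, add states in Sat(busy ∧ grant) with every successor in Z. Already a fixed point.
Sat(A[(busy ∧ grant) U grant]) = {2, 4, 5, 6}
6 ∈ Sat(A[(busy ∧ grant) U grant]) = {2, 4, 5, 6}, so the formula holds at 6.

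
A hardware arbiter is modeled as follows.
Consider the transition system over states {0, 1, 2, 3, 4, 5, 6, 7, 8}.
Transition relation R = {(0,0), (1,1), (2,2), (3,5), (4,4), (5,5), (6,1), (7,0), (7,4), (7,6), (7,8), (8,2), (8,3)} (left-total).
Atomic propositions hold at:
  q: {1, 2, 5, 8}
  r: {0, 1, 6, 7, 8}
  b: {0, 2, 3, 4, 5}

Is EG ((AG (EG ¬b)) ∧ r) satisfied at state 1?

Yes

Sat(¬b) = {1, 6, 7, 8}
EG ¬b: greatest fixpoint, start Z0 = {1, 6, 7, 8}, keep only states in Sat with some successor in Z. Z1 = {1, 6, 7}; fixed.
Sat(EG ¬b) = {1, 6, 7}
AG (EG ¬b): greatest fixpoint, start Z0 = {1, 6, 7}, keep only states in Sat with every successor in Z. Z1 = {1, 6}; fixed.
Sat(AG (EG ¬b)) = {1, 6}
Sat((AG (EG ¬b)) ∧ r) = {1, 6}
EG ((AG (EG ¬b)) ∧ r): greatest fixpoint, start Z0 = {1, 6}, keep only states in Sat with some successor in Z. Already a fixed point.
Sat(EG ((AG (EG ¬b)) ∧ r)) = {1, 6}
1 ∈ Sat(EG ((AG (EG ¬b)) ∧ r)) = {1, 6}, so the formula holds at 1.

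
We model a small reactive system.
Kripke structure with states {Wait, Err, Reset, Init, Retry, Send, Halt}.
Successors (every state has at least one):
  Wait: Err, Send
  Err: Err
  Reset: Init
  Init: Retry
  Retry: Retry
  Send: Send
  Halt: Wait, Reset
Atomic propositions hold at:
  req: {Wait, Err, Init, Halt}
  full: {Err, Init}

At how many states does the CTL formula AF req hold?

5

AF req: least fixpoint, start Z0 = {Wait, Err, Init, Halt}, add states with every successor in Z. Z1 = {Wait, Err, Reset, Init, Halt}; fixed.
Sat(AF req) = {Wait, Err, Reset, Init, Halt}
|Sat(AF req)| = |{Wait, Err, Reset, Init, Halt}| = 5.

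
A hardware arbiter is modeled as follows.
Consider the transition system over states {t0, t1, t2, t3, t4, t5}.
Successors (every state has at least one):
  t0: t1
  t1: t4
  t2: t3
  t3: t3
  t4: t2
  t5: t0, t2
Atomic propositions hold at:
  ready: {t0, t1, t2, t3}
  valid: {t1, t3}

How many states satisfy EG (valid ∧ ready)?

1

Sat(valid ∧ ready) = {t1, t3}
EG (valid ∧ ready): greatest fixpoint, start Z0 = {t1, t3}, keep only states in Sat with some successor in Z. Z1 = {t3}; fixed.
Sat(EG (valid ∧ ready)) = {t3}
|Sat(EG (valid ∧ ready))| = |{t3}| = 1.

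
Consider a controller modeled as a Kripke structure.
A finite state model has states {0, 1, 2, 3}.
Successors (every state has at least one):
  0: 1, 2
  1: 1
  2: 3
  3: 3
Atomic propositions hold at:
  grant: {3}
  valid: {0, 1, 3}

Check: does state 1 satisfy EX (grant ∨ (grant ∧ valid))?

No

Sat(grant ∧ valid) = {3}
Sat(grant ∨ (grant ∧ valid)) = {3}
Sat(EX (grant ∨ (grant ∧ valid))) = {s : some successor in {3}} = {2, 3}
1 ∉ Sat(EX (grant ∨ (grant ∧ valid))) = {2, 3}, so the formula does not hold at 1.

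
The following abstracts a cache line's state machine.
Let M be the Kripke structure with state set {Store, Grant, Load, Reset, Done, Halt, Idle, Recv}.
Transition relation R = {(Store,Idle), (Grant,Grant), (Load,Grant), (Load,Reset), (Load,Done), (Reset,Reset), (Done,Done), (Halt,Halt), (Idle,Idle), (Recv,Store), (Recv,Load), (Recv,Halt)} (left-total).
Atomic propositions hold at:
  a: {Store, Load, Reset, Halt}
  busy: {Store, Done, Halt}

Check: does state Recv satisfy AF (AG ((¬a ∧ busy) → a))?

Sat(¬a) = {Grant, Done, Idle, Recv}
Sat(¬a ∧ busy) = {Done}
Sat((¬a ∧ busy) → a) = {Store, Grant, Load, Reset, Halt, Idle, Recv}
AG ((¬a ∧ busy) → a): greatest fixpoint, start Z0 = {Store, Grant, Load, Reset, Halt, Idle, Recv}, keep only states in Sat with every successor in Z. Z1 = {Store, Grant, Reset, Halt, Idle, Recv}; Z2 = {Store, Grant, Reset, Halt, Idle}; fixed.
Sat(AG ((¬a ∧ busy) → a)) = {Store, Grant, Reset, Halt, Idle}
AF (AG ((¬a ∧ busy) → a)): least fixpoint, start Z0 = {Store, Grant, Reset, Halt, Idle}, add states with every successor in Z. Already a fixed point.
Sat(AF (AG ((¬a ∧ busy) → a))) = {Store, Grant, Reset, Halt, Idle}
Recv ∉ Sat(AF (AG ((¬a ∧ busy) → a))) = {Store, Grant, Reset, Halt, Idle}, so the formula does not hold at Recv.

No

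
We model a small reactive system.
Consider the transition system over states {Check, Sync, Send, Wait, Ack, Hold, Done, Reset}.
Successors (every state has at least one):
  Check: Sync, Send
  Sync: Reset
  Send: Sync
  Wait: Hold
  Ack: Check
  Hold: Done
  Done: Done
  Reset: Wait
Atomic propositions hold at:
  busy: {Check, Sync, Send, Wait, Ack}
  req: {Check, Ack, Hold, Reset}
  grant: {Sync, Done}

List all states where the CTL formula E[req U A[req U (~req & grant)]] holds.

Sat(~req) = {Sync, Send, Wait, Done}
Sat(~req & grant) = {Sync, Done}
A[req U (~req & grant)]: least fixpoint, start Z0 = Sat((~req & grant)) = {Sync, Done}, add states in Sat(req) with every successor in Z. Z1 = {Sync, Hold, Done}; fixed.
Sat(A[req U (~req & grant)]) = {Sync, Hold, Done}
E[req U A[req U (~req & grant)]]: least fixpoint, start Z0 = Sat(A[req U (~req & grant)]) = {Sync, Hold, Done}, add states in Sat(req) with some successor in Z. Z1 = {Check, Sync, Hold, Done}; Z2 = {Check, Sync, Ack, Hold, Done}; fixed.
Sat(E[req U A[req U (~req & grant)]]) = {Check, Sync, Ack, Hold, Done}

{Check, Sync, Ack, Hold, Done}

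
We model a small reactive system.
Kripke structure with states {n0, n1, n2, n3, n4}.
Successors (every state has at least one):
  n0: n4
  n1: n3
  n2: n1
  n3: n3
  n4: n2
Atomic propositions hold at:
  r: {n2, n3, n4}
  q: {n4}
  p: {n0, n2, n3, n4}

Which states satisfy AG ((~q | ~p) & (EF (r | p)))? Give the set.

{n1, n2, n3}

Sat(~q) = {n0, n1, n2, n3}
Sat(~p) = {n1}
Sat(~q | ~p) = {n0, n1, n2, n3}
Sat(r | p) = {n0, n2, n3, n4}
EF (r | p): least fixpoint, start Z0 = {n0, n2, n3, n4}, add states with some successor in Z. Z1 = {n0, n1, n2, n3, n4}; fixed.
Sat(EF (r | p)) = {n0, n1, n2, n3, n4}
Sat((~q | ~p) & (EF (r | p))) = {n0, n1, n2, n3}
AG ((~q | ~p) & (EF (r | p))): greatest fixpoint, start Z0 = {n0, n1, n2, n3}, keep only states in Sat with every successor in Z. Z1 = {n1, n2, n3}; fixed.
Sat(AG ((~q | ~p) & (EF (r | p)))) = {n1, n2, n3}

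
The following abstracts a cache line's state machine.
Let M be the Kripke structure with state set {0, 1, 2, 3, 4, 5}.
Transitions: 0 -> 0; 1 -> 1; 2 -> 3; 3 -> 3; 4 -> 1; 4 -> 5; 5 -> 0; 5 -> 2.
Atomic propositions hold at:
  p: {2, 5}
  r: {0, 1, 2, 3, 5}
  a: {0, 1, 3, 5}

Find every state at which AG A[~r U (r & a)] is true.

{0, 1, 3}

Sat(~r) = {4}
Sat(r & a) = {0, 1, 3, 5}
A[~r U (r & a)]: least fixpoint, start Z0 = Sat((r & a)) = {0, 1, 3, 5}, add states in Sat(~r) with every successor in Z. Z1 = {0, 1, 3, 4, 5}; fixed.
Sat(A[~r U (r & a)]) = {0, 1, 3, 4, 5}
AG A[~r U (r & a)]: greatest fixpoint, start Z0 = {0, 1, 3, 4, 5}, keep only states in Sat with every successor in Z. Z1 = {0, 1, 3, 4}; Z2 = {0, 1, 3}; fixed.
Sat(AG A[~r U (r & a)]) = {0, 1, 3}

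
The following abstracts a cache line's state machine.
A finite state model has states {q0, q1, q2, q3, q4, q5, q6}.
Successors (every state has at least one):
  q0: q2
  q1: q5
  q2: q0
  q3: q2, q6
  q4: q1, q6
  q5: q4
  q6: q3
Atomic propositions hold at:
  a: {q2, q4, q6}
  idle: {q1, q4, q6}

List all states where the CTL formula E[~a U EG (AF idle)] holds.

{q1, q4, q5}

Sat(~a) = {q0, q1, q3, q5}
AF idle: least fixpoint, start Z0 = {q1, q4, q6}, add states with every successor in Z. Z1 = {q1, q4, q5, q6}; fixed.
Sat(AF idle) = {q1, q4, q5, q6}
EG (AF idle): greatest fixpoint, start Z0 = {q1, q4, q5, q6}, keep only states in Sat with some successor in Z. Z1 = {q1, q4, q5}; fixed.
Sat(EG (AF idle)) = {q1, q4, q5}
E[~a U EG (AF idle)]: least fixpoint, start Z0 = Sat(EG (AF idle)) = {q1, q4, q5}, add states in Sat(~a) with some successor in Z. Already a fixed point.
Sat(E[~a U EG (AF idle)]) = {q1, q4, q5}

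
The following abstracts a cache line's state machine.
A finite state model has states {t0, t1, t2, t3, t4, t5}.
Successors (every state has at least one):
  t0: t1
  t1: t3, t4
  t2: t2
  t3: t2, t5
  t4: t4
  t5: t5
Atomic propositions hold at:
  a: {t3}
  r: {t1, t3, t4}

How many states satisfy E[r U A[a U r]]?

A[a U r]: least fixpoint, start Z0 = Sat(r) = {t1, t3, t4}, add states in Sat(a) with every successor in Z. Already a fixed point.
Sat(A[a U r]) = {t1, t3, t4}
E[r U A[a U r]]: least fixpoint, start Z0 = Sat(A[a U r]) = {t1, t3, t4}, add states in Sat(r) with some successor in Z. Already a fixed point.
Sat(E[r U A[a U r]]) = {t1, t3, t4}
|Sat(E[r U A[a U r]])| = |{t1, t3, t4}| = 3.

3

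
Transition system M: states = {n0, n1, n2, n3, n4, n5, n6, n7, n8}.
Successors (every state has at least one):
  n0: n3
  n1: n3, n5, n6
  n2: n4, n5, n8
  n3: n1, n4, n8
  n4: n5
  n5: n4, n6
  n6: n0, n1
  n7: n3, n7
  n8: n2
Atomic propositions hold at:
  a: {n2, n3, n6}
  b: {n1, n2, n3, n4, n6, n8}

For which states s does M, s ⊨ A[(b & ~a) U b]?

{n1, n2, n3, n4, n6, n8}

Sat(~a) = {n0, n1, n4, n5, n7, n8}
Sat(b & ~a) = {n1, n4, n8}
A[(b & ~a) U b]: least fixpoint, start Z0 = Sat(b) = {n1, n2, n3, n4, n6, n8}, add states in Sat(b & ~a) with every successor in Z. Already a fixed point.
Sat(A[(b & ~a) U b]) = {n1, n2, n3, n4, n6, n8}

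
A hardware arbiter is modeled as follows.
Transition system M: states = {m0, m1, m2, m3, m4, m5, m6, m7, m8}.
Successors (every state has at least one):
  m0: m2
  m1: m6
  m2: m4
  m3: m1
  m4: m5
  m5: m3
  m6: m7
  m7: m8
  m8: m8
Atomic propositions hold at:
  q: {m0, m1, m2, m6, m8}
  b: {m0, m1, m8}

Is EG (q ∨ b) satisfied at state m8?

Yes

Sat(q ∨ b) = {m0, m1, m2, m6, m8}
EG (q ∨ b): greatest fixpoint, start Z0 = {m0, m1, m2, m6, m8}, keep only states in Sat with some successor in Z. Z1 = {m0, m1, m8}; Z2 = {m8}; fixed.
Sat(EG (q ∨ b)) = {m8}
m8 ∈ Sat(EG (q ∨ b)) = {m8}, so the formula holds at m8.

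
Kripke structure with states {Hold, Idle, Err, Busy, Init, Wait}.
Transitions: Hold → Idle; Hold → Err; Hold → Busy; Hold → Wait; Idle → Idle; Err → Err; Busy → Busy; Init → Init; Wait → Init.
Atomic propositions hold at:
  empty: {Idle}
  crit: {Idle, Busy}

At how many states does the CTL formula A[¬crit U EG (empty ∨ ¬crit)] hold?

5

Sat(¬crit) = {Hold, Err, Init, Wait}
Sat(empty ∨ ¬crit) = {Hold, Idle, Err, Init, Wait}
EG (empty ∨ ¬crit): greatest fixpoint, start Z0 = {Hold, Idle, Err, Init, Wait}, keep only states in Sat with some successor in Z. Already a fixed point.
Sat(EG (empty ∨ ¬crit)) = {Hold, Idle, Err, Init, Wait}
A[¬crit U EG (empty ∨ ¬crit)]: least fixpoint, start Z0 = Sat(EG (empty ∨ ¬crit)) = {Hold, Idle, Err, Init, Wait}, add states in Sat(¬crit) with every successor in Z. Already a fixed point.
Sat(A[¬crit U EG (empty ∨ ¬crit)]) = {Hold, Idle, Err, Init, Wait}
|Sat(A[¬crit U EG (empty ∨ ¬crit)])| = |{Hold, Idle, Err, Init, Wait}| = 5.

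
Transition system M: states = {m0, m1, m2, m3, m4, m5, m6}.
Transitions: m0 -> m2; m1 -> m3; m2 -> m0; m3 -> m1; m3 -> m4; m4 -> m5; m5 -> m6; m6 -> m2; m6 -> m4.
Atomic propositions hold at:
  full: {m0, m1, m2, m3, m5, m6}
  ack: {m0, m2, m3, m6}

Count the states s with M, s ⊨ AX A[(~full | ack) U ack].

Sat(~full) = {m4}
Sat(~full | ack) = {m0, m2, m3, m4, m6}
A[(~full | ack) U ack]: least fixpoint, start Z0 = Sat(ack) = {m0, m2, m3, m6}, add states in Sat(~full | ack) with every successor in Z. Already a fixed point.
Sat(A[(~full | ack) U ack]) = {m0, m2, m3, m6}
Sat(AX A[(~full | ack) U ack]) = {s : every successor in {m0, m2, m3, m6}} = {m0, m1, m2, m5}
|Sat(AX A[(~full | ack) U ack])| = |{m0, m1, m2, m5}| = 4.

4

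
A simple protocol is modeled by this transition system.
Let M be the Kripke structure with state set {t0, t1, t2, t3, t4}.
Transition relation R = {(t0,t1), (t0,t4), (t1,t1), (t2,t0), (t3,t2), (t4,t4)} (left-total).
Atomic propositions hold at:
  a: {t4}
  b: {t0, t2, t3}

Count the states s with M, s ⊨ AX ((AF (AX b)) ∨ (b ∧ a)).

Sat(AX b) = {s : every successor in {t0, t2, t3}} = {t2, t3}
AF (AX b): least fixpoint, start Z0 = {t2, t3}, add states with every successor in Z. Already a fixed point.
Sat(AF (AX b)) = {t2, t3}
Sat(b ∧ a) = ∅
Sat((AF (AX b)) ∨ (b ∧ a)) = {t2, t3}
Sat(AX ((AF (AX b)) ∨ (b ∧ a))) = {s : every successor in {t2, t3}} = {t3}
|Sat(AX ((AF (AX b)) ∨ (b ∧ a)))| = |{t3}| = 1.

1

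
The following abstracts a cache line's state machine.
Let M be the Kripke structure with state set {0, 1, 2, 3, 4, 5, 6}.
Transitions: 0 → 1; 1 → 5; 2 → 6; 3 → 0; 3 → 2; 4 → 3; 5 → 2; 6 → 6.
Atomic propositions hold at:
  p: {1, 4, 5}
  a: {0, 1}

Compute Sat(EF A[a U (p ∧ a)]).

Sat(p ∧ a) = {1}
A[a U (p ∧ a)]: least fixpoint, start Z0 = Sat((p ∧ a)) = {1}, add states in Sat(a) with every successor in Z. Z1 = {0, 1}; fixed.
Sat(A[a U (p ∧ a)]) = {0, 1}
EF A[a U (p ∧ a)]: least fixpoint, start Z0 = {0, 1}, add states with some successor in Z. Z1 = {0, 1, 3}; Z2 = {0, 1, 3, 4}; fixed.
Sat(EF A[a U (p ∧ a)]) = {0, 1, 3, 4}

{0, 1, 3, 4}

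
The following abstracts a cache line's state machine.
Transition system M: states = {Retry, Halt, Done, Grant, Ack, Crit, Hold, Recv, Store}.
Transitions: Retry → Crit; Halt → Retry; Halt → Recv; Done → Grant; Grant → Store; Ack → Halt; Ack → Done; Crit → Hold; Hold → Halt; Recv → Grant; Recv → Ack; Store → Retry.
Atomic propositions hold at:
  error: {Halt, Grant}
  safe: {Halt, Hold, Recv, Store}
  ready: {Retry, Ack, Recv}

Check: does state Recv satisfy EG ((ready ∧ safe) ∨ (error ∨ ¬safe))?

Sat(ready ∧ safe) = {Recv}
Sat(¬safe) = {Retry, Done, Grant, Ack, Crit}
Sat(error ∨ ¬safe) = {Retry, Halt, Done, Grant, Ack, Crit}
Sat((ready ∧ safe) ∨ (error ∨ ¬safe)) = {Retry, Halt, Done, Grant, Ack, Crit, Recv}
EG ((ready ∧ safe) ∨ (error ∨ ¬safe)): greatest fixpoint, start Z0 = {Retry, Halt, Done, Grant, Ack, Crit, Recv}, keep only states in Sat with some successor in Z. Z1 = {Retry, Halt, Done, Ack, Recv}; Z2 = {Halt, Ack, Recv}; fixed.
Sat(EG ((ready ∧ safe) ∨ (error ∨ ¬safe))) = {Halt, Ack, Recv}
Recv ∈ Sat(EG ((ready ∧ safe) ∨ (error ∨ ¬safe))) = {Halt, Ack, Recv}, so the formula holds at Recv.

Yes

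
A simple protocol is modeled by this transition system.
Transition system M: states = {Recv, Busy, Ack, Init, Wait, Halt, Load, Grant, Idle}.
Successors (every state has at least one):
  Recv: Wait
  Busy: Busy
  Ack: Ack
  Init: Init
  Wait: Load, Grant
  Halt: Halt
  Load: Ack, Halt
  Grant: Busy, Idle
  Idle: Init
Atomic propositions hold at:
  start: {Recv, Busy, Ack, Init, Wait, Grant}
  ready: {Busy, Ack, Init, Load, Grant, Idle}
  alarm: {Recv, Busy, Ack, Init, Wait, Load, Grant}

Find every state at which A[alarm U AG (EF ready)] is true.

EF ready: least fixpoint, start Z0 = {Busy, Ack, Init, Load, Grant, Idle}, add states with some successor in Z. Z1 = {Busy, Ack, Init, Wait, Load, Grant, Idle}; Z2 = {Recv, Busy, Ack, Init, Wait, Load, Grant, Idle}; fixed.
Sat(EF ready) = {Recv, Busy, Ack, Init, Wait, Load, Grant, Idle}
AG (EF ready): greatest fixpoint, start Z0 = {Recv, Busy, Ack, Init, Wait, Load, Grant, Idle}, keep only states in Sat with every successor in Z. Z1 = {Recv, Busy, Ack, Init, Wait, Grant, Idle}; Z2 = {Recv, Busy, Ack, Init, Grant, Idle}; Z3 = {Busy, Ack, Init, Grant, Idle}; fixed.
Sat(AG (EF ready)) = {Busy, Ack, Init, Grant, Idle}
A[alarm U AG (EF ready)]: least fixpoint, start Z0 = Sat(AG (EF ready)) = {Busy, Ack, Init, Grant, Idle}, add states in Sat(alarm) with every successor in Z. Already a fixed point.
Sat(A[alarm U AG (EF ready)]) = {Busy, Ack, Init, Grant, Idle}

{Busy, Ack, Init, Grant, Idle}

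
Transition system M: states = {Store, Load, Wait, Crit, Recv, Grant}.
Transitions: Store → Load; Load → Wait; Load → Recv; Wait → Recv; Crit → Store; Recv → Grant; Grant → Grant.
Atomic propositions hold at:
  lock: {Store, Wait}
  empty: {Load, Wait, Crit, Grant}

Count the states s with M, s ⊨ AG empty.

1

AG empty: greatest fixpoint, start Z0 = {Load, Wait, Crit, Grant}, keep only states in Sat with every successor in Z. Z1 = {Grant}; fixed.
Sat(AG empty) = {Grant}
|Sat(AG empty)| = |{Grant}| = 1.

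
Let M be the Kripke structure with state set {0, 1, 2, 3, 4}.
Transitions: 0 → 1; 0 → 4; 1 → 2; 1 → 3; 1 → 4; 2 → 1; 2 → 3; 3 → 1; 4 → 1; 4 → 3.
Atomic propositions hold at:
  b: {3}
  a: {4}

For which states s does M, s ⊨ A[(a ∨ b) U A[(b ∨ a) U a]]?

{4}

Sat(a ∨ b) = {3, 4}
Sat(b ∨ a) = {3, 4}
A[(b ∨ a) U a]: least fixpoint, start Z0 = Sat(a) = {4}, add states in Sat(b ∨ a) with every successor in Z. Already a fixed point.
Sat(A[(b ∨ a) U a]) = {4}
A[(a ∨ b) U A[(b ∨ a) U a]]: least fixpoint, start Z0 = Sat(A[(b ∨ a) U a]) = {4}, add states in Sat(a ∨ b) with every successor in Z. Already a fixed point.
Sat(A[(a ∨ b) U A[(b ∨ a) U a]]) = {4}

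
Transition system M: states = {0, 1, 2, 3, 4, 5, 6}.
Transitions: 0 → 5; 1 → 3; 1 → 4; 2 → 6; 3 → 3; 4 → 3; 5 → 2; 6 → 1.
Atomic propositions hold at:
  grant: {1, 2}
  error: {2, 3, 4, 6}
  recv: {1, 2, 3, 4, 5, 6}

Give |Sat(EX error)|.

5

Sat(EX error) = {s : some successor in {2, 3, 4, 6}} = {1, 2, 3, 4, 5}
|Sat(EX error)| = |{1, 2, 3, 4, 5}| = 5.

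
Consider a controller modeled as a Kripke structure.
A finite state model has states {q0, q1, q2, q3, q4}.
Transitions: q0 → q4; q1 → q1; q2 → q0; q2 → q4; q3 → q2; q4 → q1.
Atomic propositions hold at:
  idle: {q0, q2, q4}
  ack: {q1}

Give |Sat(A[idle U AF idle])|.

AF idle: least fixpoint, start Z0 = {q0, q2, q4}, add states with every successor in Z. Z1 = {q0, q2, q3, q4}; fixed.
Sat(AF idle) = {q0, q2, q3, q4}
A[idle U AF idle]: least fixpoint, start Z0 = Sat(AF idle) = {q0, q2, q3, q4}, add states in Sat(idle) with every successor in Z. Already a fixed point.
Sat(A[idle U AF idle]) = {q0, q2, q3, q4}
|Sat(A[idle U AF idle])| = |{q0, q2, q3, q4}| = 4.

4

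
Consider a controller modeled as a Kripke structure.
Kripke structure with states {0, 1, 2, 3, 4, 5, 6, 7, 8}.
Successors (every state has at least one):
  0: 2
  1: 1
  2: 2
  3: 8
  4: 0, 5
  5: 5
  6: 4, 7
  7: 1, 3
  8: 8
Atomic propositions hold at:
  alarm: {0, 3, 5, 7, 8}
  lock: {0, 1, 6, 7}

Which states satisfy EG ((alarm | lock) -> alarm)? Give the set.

Sat(alarm | lock) = {0, 1, 3, 5, 6, 7, 8}
Sat((alarm | lock) -> alarm) = {0, 2, 3, 4, 5, 7, 8}
EG ((alarm | lock) -> alarm): greatest fixpoint, start Z0 = {0, 2, 3, 4, 5, 7, 8}, keep only states in Sat with some successor in Z. Already a fixed point.
Sat(EG ((alarm | lock) -> alarm)) = {0, 2, 3, 4, 5, 7, 8}

{0, 2, 3, 4, 5, 7, 8}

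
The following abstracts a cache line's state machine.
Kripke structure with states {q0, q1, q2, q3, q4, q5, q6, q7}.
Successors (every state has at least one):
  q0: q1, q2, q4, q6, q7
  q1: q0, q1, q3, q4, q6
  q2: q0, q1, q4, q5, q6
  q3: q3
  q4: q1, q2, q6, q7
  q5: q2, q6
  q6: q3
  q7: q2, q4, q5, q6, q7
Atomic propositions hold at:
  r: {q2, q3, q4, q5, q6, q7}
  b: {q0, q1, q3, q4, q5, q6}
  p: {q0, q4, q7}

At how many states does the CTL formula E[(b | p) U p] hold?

Sat(b | p) = {q0, q1, q3, q4, q5, q6, q7}
E[(b | p) U p]: least fixpoint, start Z0 = Sat(p) = {q0, q4, q7}, add states in Sat(b | p) with some successor in Z. Z1 = {q0, q1, q4, q7}; fixed.
Sat(E[(b | p) U p]) = {q0, q1, q4, q7}
|Sat(E[(b | p) U p])| = |{q0, q1, q4, q7}| = 4.

4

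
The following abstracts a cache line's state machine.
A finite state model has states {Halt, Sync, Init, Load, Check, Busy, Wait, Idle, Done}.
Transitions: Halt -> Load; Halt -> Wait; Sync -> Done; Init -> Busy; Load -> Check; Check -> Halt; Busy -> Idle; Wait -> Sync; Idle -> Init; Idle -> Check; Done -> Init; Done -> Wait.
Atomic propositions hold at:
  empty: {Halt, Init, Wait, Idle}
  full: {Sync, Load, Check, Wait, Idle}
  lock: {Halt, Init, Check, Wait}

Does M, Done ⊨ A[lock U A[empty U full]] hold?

A[empty U full]: least fixpoint, start Z0 = Sat(full) = {Sync, Load, Check, Wait, Idle}, add states in Sat(empty) with every successor in Z. Z1 = {Halt, Sync, Load, Check, Wait, Idle}; fixed.
Sat(A[empty U full]) = {Halt, Sync, Load, Check, Wait, Idle}
A[lock U A[empty U full]]: least fixpoint, start Z0 = Sat(A[empty U full]) = {Halt, Sync, Load, Check, Wait, Idle}, add states in Sat(lock) with every successor in Z. Already a fixed point.
Sat(A[lock U A[empty U full]]) = {Halt, Sync, Load, Check, Wait, Idle}
Done ∉ Sat(A[lock U A[empty U full]]) = {Halt, Sync, Load, Check, Wait, Idle}, so the formula does not hold at Done.

No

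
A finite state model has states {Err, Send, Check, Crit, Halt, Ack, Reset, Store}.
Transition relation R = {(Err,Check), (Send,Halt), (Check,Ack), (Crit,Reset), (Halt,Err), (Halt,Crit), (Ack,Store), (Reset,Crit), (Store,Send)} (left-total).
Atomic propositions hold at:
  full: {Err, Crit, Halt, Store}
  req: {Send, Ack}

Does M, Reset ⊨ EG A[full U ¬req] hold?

Sat(¬req) = {Err, Check, Crit, Halt, Reset, Store}
A[full U ¬req]: least fixpoint, start Z0 = Sat(¬req) = {Err, Check, Crit, Halt, Reset, Store}, add states in Sat(full) with every successor in Z. Already a fixed point.
Sat(A[full U ¬req]) = {Err, Check, Crit, Halt, Reset, Store}
EG A[full U ¬req]: greatest fixpoint, start Z0 = {Err, Check, Crit, Halt, Reset, Store}, keep only states in Sat with some successor in Z. Z1 = {Err, Crit, Halt, Reset}; Z2 = {Crit, Halt, Reset}; fixed.
Sat(EG A[full U ¬req]) = {Crit, Halt, Reset}
Reset ∈ Sat(EG A[full U ¬req]) = {Crit, Halt, Reset}, so the formula holds at Reset.

Yes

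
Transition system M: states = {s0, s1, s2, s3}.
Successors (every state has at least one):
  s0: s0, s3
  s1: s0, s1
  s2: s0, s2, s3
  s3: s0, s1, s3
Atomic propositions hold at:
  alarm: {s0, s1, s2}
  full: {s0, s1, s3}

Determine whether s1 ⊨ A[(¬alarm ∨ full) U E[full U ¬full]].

No

Sat(¬alarm) = {s3}
Sat(¬alarm ∨ full) = {s0, s1, s3}
Sat(¬full) = {s2}
E[full U ¬full]: least fixpoint, start Z0 = Sat(¬full) = {s2}, add states in Sat(full) with some successor in Z. Already a fixed point.
Sat(E[full U ¬full]) = {s2}
A[(¬alarm ∨ full) U E[full U ¬full]]: least fixpoint, start Z0 = Sat(E[full U ¬full]) = {s2}, add states in Sat(¬alarm ∨ full) with every successor in Z. Already a fixed point.
Sat(A[(¬alarm ∨ full) U E[full U ¬full]]) = {s2}
s1 ∉ Sat(A[(¬alarm ∨ full) U E[full U ¬full]]) = {s2}, so the formula does not hold at s1.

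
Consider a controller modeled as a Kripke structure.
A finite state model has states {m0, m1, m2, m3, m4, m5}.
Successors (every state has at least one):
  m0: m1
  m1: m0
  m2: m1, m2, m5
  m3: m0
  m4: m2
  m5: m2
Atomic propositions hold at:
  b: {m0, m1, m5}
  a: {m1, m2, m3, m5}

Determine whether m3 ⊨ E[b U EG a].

No

EG a: greatest fixpoint, start Z0 = {m1, m2, m3, m5}, keep only states in Sat with some successor in Z. Z1 = {m2, m5}; fixed.
Sat(EG a) = {m2, m5}
E[b U EG a]: least fixpoint, start Z0 = Sat(EG a) = {m2, m5}, add states in Sat(b) with some successor in Z. Already a fixed point.
Sat(E[b U EG a]) = {m2, m5}
m3 ∉ Sat(E[b U EG a]) = {m2, m5}, so the formula does not hold at m3.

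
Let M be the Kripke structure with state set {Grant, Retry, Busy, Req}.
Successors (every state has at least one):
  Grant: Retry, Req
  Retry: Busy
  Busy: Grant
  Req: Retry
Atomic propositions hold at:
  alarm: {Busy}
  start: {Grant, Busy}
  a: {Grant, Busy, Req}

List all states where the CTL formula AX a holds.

{Retry, Busy}

Sat(AX a) = {s : every successor in {Grant, Busy, Req}} = {Retry, Busy}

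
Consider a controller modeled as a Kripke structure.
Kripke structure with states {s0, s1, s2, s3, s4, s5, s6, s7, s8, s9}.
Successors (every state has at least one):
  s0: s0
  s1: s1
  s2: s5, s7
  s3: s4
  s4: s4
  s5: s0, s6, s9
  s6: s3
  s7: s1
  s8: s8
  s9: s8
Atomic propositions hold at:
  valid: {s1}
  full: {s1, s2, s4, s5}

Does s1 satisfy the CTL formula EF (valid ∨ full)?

Yes

Sat(valid ∨ full) = {s1, s2, s4, s5}
EF (valid ∨ full): least fixpoint, start Z0 = {s1, s2, s4, s5}, add states with some successor in Z. Z1 = {s1, s2, s3, s4, s5, s7}; Z2 = {s1, s2, s3, s4, s5, s6, s7}; fixed.
Sat(EF (valid ∨ full)) = {s1, s2, s3, s4, s5, s6, s7}
s1 ∈ Sat(EF (valid ∨ full)) = {s1, s2, s3, s4, s5, s6, s7}, so the formula holds at s1.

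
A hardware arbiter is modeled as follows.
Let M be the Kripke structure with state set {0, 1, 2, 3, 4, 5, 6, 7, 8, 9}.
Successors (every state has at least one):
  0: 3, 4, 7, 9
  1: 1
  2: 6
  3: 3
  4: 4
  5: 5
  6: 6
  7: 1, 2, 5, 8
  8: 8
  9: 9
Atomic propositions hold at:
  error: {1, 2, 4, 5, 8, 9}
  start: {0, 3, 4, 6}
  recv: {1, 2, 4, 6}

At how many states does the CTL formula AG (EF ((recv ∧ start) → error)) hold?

Sat(recv ∧ start) = {4, 6}
Sat((recv ∧ start) → error) = {0, 1, 2, 3, 4, 5, 7, 8, 9}
EF ((recv ∧ start) → error): least fixpoint, start Z0 = {0, 1, 2, 3, 4, 5, 7, 8, 9}, add states with some successor in Z. Already a fixed point.
Sat(EF ((recv ∧ start) → error)) = {0, 1, 2, 3, 4, 5, 7, 8, 9}
AG (EF ((recv ∧ start) → error)): greatest fixpoint, start Z0 = {0, 1, 2, 3, 4, 5, 7, 8, 9}, keep only states in Sat with every successor in Z. Z1 = {0, 1, 3, 4, 5, 7, 8, 9}; Z2 = {0, 1, 3, 4, 5, 8, 9}; Z3 = {1, 3, 4, 5, 8, 9}; fixed.
Sat(AG (EF ((recv ∧ start) → error))) = {1, 3, 4, 5, 8, 9}
|Sat(AG (EF ((recv ∧ start) → error)))| = |{1, 3, 4, 5, 8, 9}| = 6.

6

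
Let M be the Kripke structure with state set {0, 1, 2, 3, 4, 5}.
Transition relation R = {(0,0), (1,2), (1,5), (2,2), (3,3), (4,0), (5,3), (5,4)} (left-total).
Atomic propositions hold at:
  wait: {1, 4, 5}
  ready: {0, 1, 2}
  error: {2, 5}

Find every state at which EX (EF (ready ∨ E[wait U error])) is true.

E[wait U error]: least fixpoint, start Z0 = Sat(error) = {2, 5}, add states in Sat(wait) with some successor in Z. Z1 = {1, 2, 5}; fixed.
Sat(E[wait U error]) = {1, 2, 5}
Sat(ready ∨ E[wait U error]) = {0, 1, 2, 5}
EF (ready ∨ E[wait U error]): least fixpoint, start Z0 = {0, 1, 2, 5}, add states with some successor in Z. Z1 = {0, 1, 2, 4, 5}; fixed.
Sat(EF (ready ∨ E[wait U error])) = {0, 1, 2, 4, 5}
Sat(EX (EF (ready ∨ E[wait U error]))) = {s : some successor in {0, 1, 2, 4, 5}} = {0, 1, 2, 4, 5}

{0, 1, 2, 4, 5}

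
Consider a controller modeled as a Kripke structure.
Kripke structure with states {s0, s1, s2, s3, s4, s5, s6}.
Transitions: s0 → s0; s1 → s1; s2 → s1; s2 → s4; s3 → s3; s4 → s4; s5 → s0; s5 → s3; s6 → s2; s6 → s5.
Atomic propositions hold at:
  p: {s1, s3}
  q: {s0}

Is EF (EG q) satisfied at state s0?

Yes

EG q: greatest fixpoint, start Z0 = {s0}, keep only states in Sat with some successor in Z. Already a fixed point.
Sat(EG q) = {s0}
EF (EG q): least fixpoint, start Z0 = {s0}, add states with some successor in Z. Z1 = {s0, s5}; Z2 = {s0, s5, s6}; fixed.
Sat(EF (EG q)) = {s0, s5, s6}
s0 ∈ Sat(EF (EG q)) = {s0, s5, s6}, so the formula holds at s0.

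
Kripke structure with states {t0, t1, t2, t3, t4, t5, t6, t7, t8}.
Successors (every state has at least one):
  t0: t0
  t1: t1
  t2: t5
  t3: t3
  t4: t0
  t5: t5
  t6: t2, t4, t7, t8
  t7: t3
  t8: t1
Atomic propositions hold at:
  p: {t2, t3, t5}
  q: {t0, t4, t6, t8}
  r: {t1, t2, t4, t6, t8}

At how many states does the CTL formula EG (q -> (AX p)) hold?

Sat(AX p) = {s : every successor in {t2, t3, t5}} = {t2, t3, t5, t7}
Sat(q -> (AX p)) = {t1, t2, t3, t5, t7}
EG (q -> (AX p)): greatest fixpoint, start Z0 = {t1, t2, t3, t5, t7}, keep only states in Sat with some successor in Z. Already a fixed point.
Sat(EG (q -> (AX p))) = {t1, t2, t3, t5, t7}
|Sat(EG (q -> (AX p)))| = |{t1, t2, t3, t5, t7}| = 5.

5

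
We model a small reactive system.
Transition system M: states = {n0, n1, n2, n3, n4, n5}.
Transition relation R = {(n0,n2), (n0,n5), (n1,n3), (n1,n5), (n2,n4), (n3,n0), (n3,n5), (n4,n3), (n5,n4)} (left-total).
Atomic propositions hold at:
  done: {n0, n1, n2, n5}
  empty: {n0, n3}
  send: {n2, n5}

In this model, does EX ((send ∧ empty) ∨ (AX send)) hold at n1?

Sat(send ∧ empty) = ∅
Sat(AX send) = {s : every successor in {n2, n5}} = {n0}
Sat((send ∧ empty) ∨ (AX send)) = {n0}
Sat(EX ((send ∧ empty) ∨ (AX send))) = {s : some successor in {n0}} = {n3}
n1 ∉ Sat(EX ((send ∧ empty) ∨ (AX send))) = {n3}, so the formula does not hold at n1.

No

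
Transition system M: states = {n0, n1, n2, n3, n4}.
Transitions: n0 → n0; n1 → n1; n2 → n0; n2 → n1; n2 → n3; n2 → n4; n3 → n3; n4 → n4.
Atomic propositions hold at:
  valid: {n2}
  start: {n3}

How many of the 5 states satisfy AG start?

1

AG start: greatest fixpoint, start Z0 = {n3}, keep only states in Sat with every successor in Z. Already a fixed point.
Sat(AG start) = {n3}
|Sat(AG start)| = |{n3}| = 1.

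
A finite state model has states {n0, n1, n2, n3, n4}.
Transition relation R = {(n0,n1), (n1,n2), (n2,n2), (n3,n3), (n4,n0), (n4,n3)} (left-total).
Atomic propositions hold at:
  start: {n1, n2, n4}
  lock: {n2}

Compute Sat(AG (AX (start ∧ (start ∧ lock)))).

{n1, n2}

Sat(start ∧ lock) = {n2}
Sat(start ∧ (start ∧ lock)) = {n2}
Sat(AX (start ∧ (start ∧ lock))) = {s : every successor in {n2}} = {n1, n2}
AG (AX (start ∧ (start ∧ lock))): greatest fixpoint, start Z0 = {n1, n2}, keep only states in Sat with every successor in Z. Already a fixed point.
Sat(AG (AX (start ∧ (start ∧ lock)))) = {n1, n2}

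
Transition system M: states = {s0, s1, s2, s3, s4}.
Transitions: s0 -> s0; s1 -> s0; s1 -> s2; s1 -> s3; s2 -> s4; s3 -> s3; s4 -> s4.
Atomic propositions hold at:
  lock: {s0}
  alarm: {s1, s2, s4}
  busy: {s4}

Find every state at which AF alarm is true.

{s1, s2, s4}

AF alarm: least fixpoint, start Z0 = {s1, s2, s4}, add states with every successor in Z. Already a fixed point.
Sat(AF alarm) = {s1, s2, s4}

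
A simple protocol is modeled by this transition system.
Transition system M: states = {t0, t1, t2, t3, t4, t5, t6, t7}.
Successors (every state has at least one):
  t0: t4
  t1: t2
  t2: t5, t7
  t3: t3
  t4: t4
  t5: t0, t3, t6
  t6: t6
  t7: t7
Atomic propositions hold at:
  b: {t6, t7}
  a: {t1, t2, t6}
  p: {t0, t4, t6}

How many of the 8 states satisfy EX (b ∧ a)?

2

Sat(b ∧ a) = {t6}
Sat(EX (b ∧ a)) = {s : some successor in {t6}} = {t5, t6}
|Sat(EX (b ∧ a))| = |{t5, t6}| = 2.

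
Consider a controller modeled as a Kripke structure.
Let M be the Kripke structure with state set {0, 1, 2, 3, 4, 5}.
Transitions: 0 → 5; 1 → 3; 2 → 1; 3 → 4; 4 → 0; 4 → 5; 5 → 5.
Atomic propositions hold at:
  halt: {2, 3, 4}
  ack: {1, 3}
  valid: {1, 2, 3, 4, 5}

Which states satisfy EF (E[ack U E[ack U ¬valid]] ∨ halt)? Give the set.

Sat(¬valid) = {0}
E[ack U ¬valid]: least fixpoint, start Z0 = Sat(¬valid) = {0}, add states in Sat(ack) with some successor in Z. Already a fixed point.
Sat(E[ack U ¬valid]) = {0}
E[ack U E[ack U ¬valid]]: least fixpoint, start Z0 = Sat(E[ack U ¬valid]) = {0}, add states in Sat(ack) with some successor in Z. Already a fixed point.
Sat(E[ack U E[ack U ¬valid]]) = {0}
Sat(E[ack U E[ack U ¬valid]] ∨ halt) = {0, 2, 3, 4}
EF (E[ack U E[ack U ¬valid]] ∨ halt): least fixpoint, start Z0 = {0, 2, 3, 4}, add states with some successor in Z. Z1 = {0, 1, 2, 3, 4}; fixed.
Sat(EF (E[ack U E[ack U ¬valid]] ∨ halt)) = {0, 1, 2, 3, 4}

{0, 1, 2, 3, 4}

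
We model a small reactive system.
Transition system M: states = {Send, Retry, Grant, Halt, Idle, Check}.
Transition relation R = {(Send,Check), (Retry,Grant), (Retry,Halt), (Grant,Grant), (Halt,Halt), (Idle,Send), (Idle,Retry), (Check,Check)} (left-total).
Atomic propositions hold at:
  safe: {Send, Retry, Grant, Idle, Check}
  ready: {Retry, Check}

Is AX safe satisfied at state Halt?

Sat(AX safe) = {s : every successor in {Send, Retry, Grant, Idle, Check}} = {Send, Grant, Idle, Check}
Halt ∉ Sat(AX safe) = {Send, Grant, Idle, Check}, so the formula does not hold at Halt.

No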